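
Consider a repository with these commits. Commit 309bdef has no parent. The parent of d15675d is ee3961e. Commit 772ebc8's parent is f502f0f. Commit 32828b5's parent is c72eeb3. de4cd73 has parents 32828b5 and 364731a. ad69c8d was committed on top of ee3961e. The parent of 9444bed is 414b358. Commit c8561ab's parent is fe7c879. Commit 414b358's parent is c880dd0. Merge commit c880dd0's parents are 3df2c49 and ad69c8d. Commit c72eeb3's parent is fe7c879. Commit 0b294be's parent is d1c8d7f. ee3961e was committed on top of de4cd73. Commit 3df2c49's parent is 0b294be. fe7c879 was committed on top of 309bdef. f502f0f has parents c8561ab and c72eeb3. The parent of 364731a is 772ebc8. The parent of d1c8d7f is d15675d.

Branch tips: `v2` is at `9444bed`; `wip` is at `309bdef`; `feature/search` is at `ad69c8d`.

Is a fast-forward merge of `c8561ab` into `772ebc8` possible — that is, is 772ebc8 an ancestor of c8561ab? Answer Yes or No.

No

A fast-forward from 772ebc8 to c8561ab is possible iff 772ebc8 is an ancestor of c8561ab.
Ancestors of c8561ab: {309bdef, c8561ab, fe7c879}.
772ebc8 is not among them, so fast-forward is not possible.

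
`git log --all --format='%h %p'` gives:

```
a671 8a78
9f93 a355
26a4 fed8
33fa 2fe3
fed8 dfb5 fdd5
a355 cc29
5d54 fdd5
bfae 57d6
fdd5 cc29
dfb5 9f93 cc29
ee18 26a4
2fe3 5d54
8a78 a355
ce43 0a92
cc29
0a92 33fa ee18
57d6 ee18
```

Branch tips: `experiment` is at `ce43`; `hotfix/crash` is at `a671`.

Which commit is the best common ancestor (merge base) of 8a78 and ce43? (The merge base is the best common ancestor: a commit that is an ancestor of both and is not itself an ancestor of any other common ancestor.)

a355

Ancestors of 8a78: {8a78, a355, cc29}.
Ancestors of ce43: {0a92, 26a4, 2fe3, 33fa, 5d54, 9f93, a355, cc29, ce43, dfb5, ee18, fdd5, fed8}.
Common ancestors: {a355, cc29}.
Among these, a355 is not an ancestor of any other common ancestor — it is the merge base.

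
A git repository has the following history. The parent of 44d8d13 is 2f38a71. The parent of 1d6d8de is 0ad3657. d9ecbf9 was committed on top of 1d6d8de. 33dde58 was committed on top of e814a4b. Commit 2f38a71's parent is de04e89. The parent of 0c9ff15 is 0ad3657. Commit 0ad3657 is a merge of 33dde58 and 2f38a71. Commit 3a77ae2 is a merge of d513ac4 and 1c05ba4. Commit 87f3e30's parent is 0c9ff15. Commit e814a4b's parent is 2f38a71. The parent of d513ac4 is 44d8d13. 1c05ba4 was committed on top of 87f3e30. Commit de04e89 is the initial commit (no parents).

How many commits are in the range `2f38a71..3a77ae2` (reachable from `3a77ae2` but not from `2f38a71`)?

9

Reachable from 3a77ae2: {0ad3657, 0c9ff15, 1c05ba4, 2f38a71, 33dde58, 3a77ae2, 44d8d13, 87f3e30, d513ac4, de04e89, e814a4b}.
Reachable from 2f38a71: {2f38a71, de04e89}.
In 3a77ae2's history but not 2f38a71's: {0ad3657, 0c9ff15, 1c05ba4, 33dde58, 3a77ae2, 44d8d13, 87f3e30, d513ac4, e814a4b} — 9 commits.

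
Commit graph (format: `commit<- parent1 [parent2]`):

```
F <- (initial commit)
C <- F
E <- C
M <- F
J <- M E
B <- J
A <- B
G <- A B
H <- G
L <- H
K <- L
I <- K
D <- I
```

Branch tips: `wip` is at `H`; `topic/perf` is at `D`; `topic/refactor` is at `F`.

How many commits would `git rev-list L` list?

Walking parent pointers from L: reachable set = {A, B, C, E, F, G, H, J, L, M}.
That is 10 commits.

10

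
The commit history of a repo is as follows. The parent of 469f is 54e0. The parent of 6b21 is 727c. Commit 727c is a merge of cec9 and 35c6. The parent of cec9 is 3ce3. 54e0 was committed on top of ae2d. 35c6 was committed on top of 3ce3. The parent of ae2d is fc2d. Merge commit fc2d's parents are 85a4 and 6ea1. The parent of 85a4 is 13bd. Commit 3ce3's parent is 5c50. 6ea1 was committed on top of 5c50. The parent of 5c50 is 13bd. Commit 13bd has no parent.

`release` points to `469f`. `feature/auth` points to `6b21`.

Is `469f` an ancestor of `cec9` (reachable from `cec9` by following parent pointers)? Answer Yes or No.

No

Ancestors of cec9: {13bd, 3ce3, 5c50, cec9}.
469f is not in that set, so it is not an ancestor of cec9.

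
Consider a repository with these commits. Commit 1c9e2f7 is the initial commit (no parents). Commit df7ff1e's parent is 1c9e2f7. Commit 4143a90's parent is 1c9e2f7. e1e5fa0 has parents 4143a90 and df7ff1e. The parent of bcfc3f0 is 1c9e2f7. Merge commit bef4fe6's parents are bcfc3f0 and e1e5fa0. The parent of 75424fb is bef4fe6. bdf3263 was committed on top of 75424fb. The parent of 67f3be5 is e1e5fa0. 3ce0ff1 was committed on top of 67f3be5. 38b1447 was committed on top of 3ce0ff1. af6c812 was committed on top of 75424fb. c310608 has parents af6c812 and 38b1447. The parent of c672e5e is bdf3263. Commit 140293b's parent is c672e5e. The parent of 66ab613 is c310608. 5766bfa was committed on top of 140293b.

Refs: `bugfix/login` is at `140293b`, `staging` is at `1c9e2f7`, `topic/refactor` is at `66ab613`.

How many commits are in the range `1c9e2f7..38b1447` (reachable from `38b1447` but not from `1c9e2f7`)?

Reachable from 38b1447: {1c9e2f7, 38b1447, 3ce0ff1, 4143a90, 67f3be5, df7ff1e, e1e5fa0}.
Reachable from 1c9e2f7: {1c9e2f7}.
In 38b1447's history but not 1c9e2f7's: {38b1447, 3ce0ff1, 4143a90, 67f3be5, df7ff1e, e1e5fa0} — 6 commits.

6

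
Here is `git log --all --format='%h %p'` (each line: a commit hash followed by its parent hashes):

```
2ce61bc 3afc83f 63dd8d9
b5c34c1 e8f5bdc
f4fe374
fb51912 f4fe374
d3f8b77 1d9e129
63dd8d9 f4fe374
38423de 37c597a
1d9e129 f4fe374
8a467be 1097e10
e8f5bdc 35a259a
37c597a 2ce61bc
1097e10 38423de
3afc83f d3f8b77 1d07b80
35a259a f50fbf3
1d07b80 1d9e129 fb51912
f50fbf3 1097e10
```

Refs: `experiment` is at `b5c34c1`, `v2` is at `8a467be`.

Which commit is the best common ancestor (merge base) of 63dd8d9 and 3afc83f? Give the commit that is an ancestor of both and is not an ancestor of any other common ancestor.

f4fe374

Ancestors of 63dd8d9: {63dd8d9, f4fe374}.
Ancestors of 3afc83f: {1d07b80, 1d9e129, 3afc83f, d3f8b77, f4fe374, fb51912}.
Common ancestors: {f4fe374}.
The only common ancestor is f4fe374, so it is the merge base.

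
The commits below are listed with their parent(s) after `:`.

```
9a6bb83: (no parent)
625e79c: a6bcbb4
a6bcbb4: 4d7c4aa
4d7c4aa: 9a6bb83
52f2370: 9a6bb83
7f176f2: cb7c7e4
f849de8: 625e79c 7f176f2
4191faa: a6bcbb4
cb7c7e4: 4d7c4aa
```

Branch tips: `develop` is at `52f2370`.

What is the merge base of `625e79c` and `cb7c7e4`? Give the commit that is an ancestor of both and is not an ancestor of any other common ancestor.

4d7c4aa

Ancestors of 625e79c: {4d7c4aa, 625e79c, 9a6bb83, a6bcbb4}.
Ancestors of cb7c7e4: {4d7c4aa, 9a6bb83, cb7c7e4}.
Common ancestors: {4d7c4aa, 9a6bb83}.
Among these, 4d7c4aa is not an ancestor of any other common ancestor — it is the merge base.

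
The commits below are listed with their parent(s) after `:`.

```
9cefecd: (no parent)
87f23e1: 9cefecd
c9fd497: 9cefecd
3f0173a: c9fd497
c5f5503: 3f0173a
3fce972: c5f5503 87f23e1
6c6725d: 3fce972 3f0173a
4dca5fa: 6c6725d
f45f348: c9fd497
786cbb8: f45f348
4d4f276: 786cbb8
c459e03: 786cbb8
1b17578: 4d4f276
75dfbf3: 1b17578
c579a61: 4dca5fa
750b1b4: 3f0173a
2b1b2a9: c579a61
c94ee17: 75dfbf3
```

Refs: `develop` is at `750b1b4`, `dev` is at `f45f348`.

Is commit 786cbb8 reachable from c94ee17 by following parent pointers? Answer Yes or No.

Yes

Ancestors of c94ee17 (commits reachable by following parents): {1b17578, 4d4f276, 75dfbf3, 786cbb8, 9cefecd, c94ee17, c9fd497, f45f348}.
786cbb8 is in that set, so it is an ancestor of c94ee17.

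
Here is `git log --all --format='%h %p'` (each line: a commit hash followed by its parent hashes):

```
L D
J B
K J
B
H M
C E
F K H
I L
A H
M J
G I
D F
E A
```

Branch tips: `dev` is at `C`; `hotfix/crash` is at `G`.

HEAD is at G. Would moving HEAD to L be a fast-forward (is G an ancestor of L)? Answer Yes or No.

No

A fast-forward from G to L is possible iff G is an ancestor of L.
Ancestors of L: {B, D, F, H, J, K, L, M}.
G is not among them, so fast-forward is not possible.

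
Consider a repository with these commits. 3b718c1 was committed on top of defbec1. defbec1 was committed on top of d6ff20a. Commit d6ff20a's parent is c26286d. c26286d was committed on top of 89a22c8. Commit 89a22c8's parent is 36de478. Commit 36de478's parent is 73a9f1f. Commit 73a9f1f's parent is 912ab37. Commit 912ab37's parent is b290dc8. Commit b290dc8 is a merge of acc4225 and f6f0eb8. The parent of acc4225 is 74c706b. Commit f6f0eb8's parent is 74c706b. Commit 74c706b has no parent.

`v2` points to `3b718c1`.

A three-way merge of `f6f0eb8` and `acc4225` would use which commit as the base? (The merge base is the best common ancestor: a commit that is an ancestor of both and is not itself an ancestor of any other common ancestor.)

Ancestors of f6f0eb8: {74c706b, f6f0eb8}.
Ancestors of acc4225: {74c706b, acc4225}.
Common ancestors: {74c706b}.
The only common ancestor is 74c706b, so it is the merge base.

74c706b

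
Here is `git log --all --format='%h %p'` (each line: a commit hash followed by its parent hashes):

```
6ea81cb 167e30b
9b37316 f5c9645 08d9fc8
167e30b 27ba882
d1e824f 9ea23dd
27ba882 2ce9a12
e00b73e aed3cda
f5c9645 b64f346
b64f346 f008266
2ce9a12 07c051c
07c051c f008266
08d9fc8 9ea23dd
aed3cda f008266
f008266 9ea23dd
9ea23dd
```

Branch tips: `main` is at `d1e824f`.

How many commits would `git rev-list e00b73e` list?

4

Walking parent pointers from e00b73e: reachable set = {9ea23dd, aed3cda, e00b73e, f008266}.
That is 4 commits.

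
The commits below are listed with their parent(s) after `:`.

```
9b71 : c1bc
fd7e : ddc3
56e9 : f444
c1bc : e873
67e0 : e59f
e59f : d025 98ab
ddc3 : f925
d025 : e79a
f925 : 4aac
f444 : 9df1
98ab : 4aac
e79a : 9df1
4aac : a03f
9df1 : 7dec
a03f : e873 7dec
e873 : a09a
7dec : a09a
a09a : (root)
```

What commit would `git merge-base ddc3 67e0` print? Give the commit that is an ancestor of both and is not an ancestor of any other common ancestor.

4aac

Ancestors of ddc3: {4aac, 7dec, a03f, a09a, ddc3, e873, f925}.
Ancestors of 67e0: {4aac, 67e0, 7dec, 98ab, 9df1, a03f, a09a, d025, e59f, e79a, e873}.
Common ancestors: {4aac, 7dec, a03f, a09a, e873}.
Among these, 4aac is not an ancestor of any other common ancestor — it is the merge base.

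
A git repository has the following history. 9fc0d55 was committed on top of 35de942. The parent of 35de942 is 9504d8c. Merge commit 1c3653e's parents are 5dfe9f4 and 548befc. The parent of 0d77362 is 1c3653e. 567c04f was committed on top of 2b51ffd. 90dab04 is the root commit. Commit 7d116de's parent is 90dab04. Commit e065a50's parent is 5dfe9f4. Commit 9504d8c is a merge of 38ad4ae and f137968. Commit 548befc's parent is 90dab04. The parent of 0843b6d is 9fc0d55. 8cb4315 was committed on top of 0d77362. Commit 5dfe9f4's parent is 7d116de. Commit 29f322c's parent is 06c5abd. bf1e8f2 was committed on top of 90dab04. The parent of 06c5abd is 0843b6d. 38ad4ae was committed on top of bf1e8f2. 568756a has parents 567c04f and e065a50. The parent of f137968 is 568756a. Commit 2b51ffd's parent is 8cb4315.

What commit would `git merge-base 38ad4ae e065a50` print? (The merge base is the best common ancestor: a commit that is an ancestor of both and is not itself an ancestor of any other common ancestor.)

90dab04

Ancestors of 38ad4ae: {38ad4ae, 90dab04, bf1e8f2}.
Ancestors of e065a50: {5dfe9f4, 7d116de, 90dab04, e065a50}.
Common ancestors: {90dab04}.
The only common ancestor is 90dab04, so it is the merge base.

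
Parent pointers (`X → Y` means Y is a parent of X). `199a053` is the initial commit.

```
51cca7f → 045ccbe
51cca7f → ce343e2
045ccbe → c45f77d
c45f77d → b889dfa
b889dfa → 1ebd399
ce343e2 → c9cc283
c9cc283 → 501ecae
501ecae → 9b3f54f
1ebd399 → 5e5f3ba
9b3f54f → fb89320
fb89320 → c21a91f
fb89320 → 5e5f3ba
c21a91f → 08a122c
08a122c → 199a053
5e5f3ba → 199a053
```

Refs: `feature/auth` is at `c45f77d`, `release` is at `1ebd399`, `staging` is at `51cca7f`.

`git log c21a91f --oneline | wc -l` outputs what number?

Walking parent pointers from c21a91f: reachable set = {08a122c, 199a053, c21a91f}.
That is 3 commits.

3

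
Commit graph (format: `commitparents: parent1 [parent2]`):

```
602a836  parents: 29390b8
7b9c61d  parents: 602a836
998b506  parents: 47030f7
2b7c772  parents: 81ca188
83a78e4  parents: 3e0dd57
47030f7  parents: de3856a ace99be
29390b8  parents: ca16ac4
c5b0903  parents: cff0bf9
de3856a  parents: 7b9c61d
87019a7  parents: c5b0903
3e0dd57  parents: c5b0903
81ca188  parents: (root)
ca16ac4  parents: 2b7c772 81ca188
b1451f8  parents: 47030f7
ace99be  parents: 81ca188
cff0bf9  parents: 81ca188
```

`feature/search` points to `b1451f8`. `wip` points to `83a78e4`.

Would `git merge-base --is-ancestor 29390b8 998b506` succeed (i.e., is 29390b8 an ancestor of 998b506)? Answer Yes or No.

Ancestors of 998b506 (commits reachable by following parents): {29390b8, 2b7c772, 47030f7, 602a836, 7b9c61d, 81ca188, 998b506, ace99be, ca16ac4, de3856a}.
29390b8 is in that set, so it is an ancestor of 998b506.

Yes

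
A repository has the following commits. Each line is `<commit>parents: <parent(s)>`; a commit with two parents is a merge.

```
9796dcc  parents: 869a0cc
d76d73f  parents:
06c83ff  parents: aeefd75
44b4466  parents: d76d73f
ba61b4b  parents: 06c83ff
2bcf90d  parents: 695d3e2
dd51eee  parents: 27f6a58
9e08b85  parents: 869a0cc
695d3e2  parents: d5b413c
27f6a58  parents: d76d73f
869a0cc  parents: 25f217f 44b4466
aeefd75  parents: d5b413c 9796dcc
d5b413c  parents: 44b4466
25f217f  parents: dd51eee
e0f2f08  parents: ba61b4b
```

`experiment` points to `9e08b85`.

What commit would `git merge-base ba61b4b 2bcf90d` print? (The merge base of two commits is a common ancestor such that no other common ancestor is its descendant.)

d5b413c

Ancestors of ba61b4b: {06c83ff, 25f217f, 27f6a58, 44b4466, 869a0cc, 9796dcc, aeefd75, ba61b4b, d5b413c, d76d73f, dd51eee}.
Ancestors of 2bcf90d: {2bcf90d, 44b4466, 695d3e2, d5b413c, d76d73f}.
Common ancestors: {44b4466, d5b413c, d76d73f}.
Among these, d5b413c is not an ancestor of any other common ancestor — it is the merge base.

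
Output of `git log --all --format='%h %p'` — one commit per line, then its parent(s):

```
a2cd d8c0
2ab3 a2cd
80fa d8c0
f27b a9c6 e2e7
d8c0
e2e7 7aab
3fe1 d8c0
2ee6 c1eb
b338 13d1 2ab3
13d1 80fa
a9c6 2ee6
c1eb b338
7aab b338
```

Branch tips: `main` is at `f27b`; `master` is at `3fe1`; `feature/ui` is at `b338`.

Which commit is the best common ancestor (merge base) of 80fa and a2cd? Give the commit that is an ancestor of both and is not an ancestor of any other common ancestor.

d8c0

Ancestors of 80fa: {80fa, d8c0}.
Ancestors of a2cd: {a2cd, d8c0}.
Common ancestors: {d8c0}.
The only common ancestor is d8c0, so it is the merge base.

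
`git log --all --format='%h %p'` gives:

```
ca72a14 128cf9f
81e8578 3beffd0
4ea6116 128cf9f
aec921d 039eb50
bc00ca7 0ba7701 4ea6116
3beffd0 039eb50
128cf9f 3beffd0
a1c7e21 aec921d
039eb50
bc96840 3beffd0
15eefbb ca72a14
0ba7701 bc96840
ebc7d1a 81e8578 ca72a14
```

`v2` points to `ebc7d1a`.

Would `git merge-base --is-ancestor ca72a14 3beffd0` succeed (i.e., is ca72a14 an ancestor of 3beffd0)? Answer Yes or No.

No

Ancestors of 3beffd0: {039eb50, 3beffd0}.
ca72a14 is not in that set, so it is not an ancestor of 3beffd0.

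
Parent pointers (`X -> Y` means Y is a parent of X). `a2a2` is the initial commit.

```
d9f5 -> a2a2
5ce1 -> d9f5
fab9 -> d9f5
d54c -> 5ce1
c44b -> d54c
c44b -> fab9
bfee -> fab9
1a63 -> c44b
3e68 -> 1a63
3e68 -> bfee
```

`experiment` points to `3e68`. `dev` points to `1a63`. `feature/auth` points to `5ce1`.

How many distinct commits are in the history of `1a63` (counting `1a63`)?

Walking parent pointers from 1a63: reachable set = {1a63, 5ce1, a2a2, c44b, d54c, d9f5, fab9}.
That is 7 commits.

7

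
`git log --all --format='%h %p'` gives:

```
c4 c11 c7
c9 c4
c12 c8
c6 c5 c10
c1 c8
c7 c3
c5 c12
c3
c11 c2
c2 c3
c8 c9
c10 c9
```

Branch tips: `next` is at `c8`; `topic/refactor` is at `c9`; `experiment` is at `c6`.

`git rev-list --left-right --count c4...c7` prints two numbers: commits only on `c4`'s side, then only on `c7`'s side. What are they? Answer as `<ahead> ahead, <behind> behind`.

3 ahead, 0 behind

Reachable from c4: {c11, c2, c3, c4, c7}.
Reachable from c7: {c3, c7}.
Only in c4's history (ahead): {c11, c2, c4} — 3.
Only in c7's history (behind): {} — 0.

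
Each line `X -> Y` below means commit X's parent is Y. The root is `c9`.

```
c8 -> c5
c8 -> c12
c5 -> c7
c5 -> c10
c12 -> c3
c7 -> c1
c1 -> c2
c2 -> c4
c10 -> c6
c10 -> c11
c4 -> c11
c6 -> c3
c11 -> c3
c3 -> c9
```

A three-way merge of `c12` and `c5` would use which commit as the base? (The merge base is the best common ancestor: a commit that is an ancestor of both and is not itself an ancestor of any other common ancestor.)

Ancestors of c12: {c12, c3, c9}.
Ancestors of c5: {c1, c10, c11, c2, c3, c4, c5, c6, c7, c9}.
Common ancestors: {c3, c9}.
Among these, c3 is not an ancestor of any other common ancestor — it is the merge base.

c3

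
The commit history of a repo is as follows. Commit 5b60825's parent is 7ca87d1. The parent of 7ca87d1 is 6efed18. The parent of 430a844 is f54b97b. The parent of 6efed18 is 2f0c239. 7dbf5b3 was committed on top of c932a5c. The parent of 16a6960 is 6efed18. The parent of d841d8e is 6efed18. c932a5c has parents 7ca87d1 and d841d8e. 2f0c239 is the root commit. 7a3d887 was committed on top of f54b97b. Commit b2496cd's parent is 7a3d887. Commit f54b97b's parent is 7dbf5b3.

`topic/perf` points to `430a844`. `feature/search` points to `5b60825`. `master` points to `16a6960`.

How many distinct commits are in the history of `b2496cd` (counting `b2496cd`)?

9

Walking parent pointers from b2496cd: reachable set = {2f0c239, 6efed18, 7a3d887, 7ca87d1, 7dbf5b3, b2496cd, c932a5c, d841d8e, f54b97b}.
That is 9 commits.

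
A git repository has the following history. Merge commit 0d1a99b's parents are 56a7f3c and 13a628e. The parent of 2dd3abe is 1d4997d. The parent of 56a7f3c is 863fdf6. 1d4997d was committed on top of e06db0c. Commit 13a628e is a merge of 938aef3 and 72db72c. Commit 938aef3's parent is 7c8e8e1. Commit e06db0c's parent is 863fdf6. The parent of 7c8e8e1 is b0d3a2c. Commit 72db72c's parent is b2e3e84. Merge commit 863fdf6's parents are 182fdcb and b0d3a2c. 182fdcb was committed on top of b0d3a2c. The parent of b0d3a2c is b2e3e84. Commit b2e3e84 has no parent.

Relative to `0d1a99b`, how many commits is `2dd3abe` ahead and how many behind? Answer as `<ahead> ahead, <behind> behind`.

Reachable from 2dd3abe: {182fdcb, 1d4997d, 2dd3abe, 863fdf6, b0d3a2c, b2e3e84, e06db0c}.
Reachable from 0d1a99b: {0d1a99b, 13a628e, 182fdcb, 56a7f3c, 72db72c, 7c8e8e1, 863fdf6, 938aef3, b0d3a2c, b2e3e84}.
Only in 2dd3abe's history (ahead): {1d4997d, 2dd3abe, e06db0c} — 3.
Only in 0d1a99b's history (behind): {0d1a99b, 13a628e, 56a7f3c, 72db72c, 7c8e8e1, 938aef3} — 6.

3 ahead, 6 behind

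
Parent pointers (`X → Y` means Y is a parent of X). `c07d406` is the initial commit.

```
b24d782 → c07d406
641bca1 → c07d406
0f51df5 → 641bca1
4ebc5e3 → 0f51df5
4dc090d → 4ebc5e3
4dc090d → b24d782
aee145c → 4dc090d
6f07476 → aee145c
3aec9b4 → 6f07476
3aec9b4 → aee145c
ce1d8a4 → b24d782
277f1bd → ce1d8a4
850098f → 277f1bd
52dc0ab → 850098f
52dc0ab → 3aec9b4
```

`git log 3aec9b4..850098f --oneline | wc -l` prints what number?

Reachable from 850098f: {277f1bd, 850098f, b24d782, c07d406, ce1d8a4}.
Reachable from 3aec9b4: {0f51df5, 3aec9b4, 4dc090d, 4ebc5e3, 641bca1, 6f07476, aee145c, b24d782, c07d406}.
In 850098f's history but not 3aec9b4's: {277f1bd, 850098f, ce1d8a4} — 3 commits.

3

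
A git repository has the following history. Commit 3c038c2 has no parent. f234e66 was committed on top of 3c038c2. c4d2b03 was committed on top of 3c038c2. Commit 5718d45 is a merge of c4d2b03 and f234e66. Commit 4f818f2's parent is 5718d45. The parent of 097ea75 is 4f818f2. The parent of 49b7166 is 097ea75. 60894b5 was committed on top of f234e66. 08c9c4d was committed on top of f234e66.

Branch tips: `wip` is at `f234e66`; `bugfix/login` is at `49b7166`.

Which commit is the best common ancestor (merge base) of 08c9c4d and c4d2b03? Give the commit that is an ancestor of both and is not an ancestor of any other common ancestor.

Ancestors of 08c9c4d: {08c9c4d, 3c038c2, f234e66}.
Ancestors of c4d2b03: {3c038c2, c4d2b03}.
Common ancestors: {3c038c2}.
The only common ancestor is 3c038c2, so it is the merge base.

3c038c2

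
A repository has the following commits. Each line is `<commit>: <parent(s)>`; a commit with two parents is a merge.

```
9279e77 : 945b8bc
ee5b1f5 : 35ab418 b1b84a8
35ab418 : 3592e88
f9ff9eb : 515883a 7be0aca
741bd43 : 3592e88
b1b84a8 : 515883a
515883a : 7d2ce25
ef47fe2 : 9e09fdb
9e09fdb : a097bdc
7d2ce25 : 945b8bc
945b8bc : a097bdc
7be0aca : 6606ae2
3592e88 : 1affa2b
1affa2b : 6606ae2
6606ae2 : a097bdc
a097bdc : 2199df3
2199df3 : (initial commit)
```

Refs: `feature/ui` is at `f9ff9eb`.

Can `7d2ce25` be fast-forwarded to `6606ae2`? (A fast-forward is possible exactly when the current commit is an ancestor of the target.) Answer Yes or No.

No

A fast-forward from 7d2ce25 to 6606ae2 is possible iff 7d2ce25 is an ancestor of 6606ae2.
Ancestors of 6606ae2: {2199df3, 6606ae2, a097bdc}.
7d2ce25 is not among them, so fast-forward is not possible.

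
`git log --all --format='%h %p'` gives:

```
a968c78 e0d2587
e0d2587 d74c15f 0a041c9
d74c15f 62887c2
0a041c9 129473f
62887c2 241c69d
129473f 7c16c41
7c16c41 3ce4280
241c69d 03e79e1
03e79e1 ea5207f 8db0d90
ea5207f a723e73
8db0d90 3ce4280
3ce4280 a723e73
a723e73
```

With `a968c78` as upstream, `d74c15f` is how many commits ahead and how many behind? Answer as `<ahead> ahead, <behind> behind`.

Reachable from d74c15f: {03e79e1, 241c69d, 3ce4280, 62887c2, 8db0d90, a723e73, d74c15f, ea5207f}.
Reachable from a968c78: {03e79e1, 0a041c9, 129473f, 241c69d, 3ce4280, 62887c2, 7c16c41, 8db0d90, a723e73, a968c78, d74c15f, e0d2587, ea5207f}.
Only in d74c15f's history (ahead): {} — 0.
Only in a968c78's history (behind): {0a041c9, 129473f, 7c16c41, a968c78, e0d2587} — 5.

0 ahead, 5 behind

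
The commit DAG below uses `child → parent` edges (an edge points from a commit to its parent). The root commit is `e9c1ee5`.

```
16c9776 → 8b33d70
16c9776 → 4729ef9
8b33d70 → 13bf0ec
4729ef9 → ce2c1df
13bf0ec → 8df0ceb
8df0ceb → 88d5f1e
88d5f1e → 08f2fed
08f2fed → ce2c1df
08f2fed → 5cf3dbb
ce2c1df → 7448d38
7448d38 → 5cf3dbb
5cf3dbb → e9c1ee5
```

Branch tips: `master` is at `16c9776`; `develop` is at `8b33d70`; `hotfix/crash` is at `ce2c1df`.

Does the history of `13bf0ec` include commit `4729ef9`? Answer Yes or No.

Ancestors of 13bf0ec: {08f2fed, 13bf0ec, 5cf3dbb, 7448d38, 88d5f1e, 8df0ceb, ce2c1df, e9c1ee5}.
4729ef9 is not in that set, so it is not an ancestor of 13bf0ec.

No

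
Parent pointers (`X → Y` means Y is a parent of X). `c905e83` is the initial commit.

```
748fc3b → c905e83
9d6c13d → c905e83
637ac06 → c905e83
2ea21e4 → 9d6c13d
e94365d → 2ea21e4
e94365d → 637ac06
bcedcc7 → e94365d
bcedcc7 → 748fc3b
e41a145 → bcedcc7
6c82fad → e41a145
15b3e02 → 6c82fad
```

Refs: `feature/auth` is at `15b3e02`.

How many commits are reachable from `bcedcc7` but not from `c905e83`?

6

Reachable from bcedcc7: {2ea21e4, 637ac06, 748fc3b, 9d6c13d, bcedcc7, c905e83, e94365d}.
Reachable from c905e83: {c905e83}.
In bcedcc7's history but not c905e83's: {2ea21e4, 637ac06, 748fc3b, 9d6c13d, bcedcc7, e94365d} — 6 commits.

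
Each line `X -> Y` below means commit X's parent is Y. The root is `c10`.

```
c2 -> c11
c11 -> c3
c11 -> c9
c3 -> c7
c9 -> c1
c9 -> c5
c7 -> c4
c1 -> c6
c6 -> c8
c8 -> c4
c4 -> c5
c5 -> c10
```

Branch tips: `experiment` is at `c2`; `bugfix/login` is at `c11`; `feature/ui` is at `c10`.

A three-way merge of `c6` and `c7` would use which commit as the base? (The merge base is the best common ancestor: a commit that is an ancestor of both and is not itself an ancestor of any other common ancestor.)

c4

Ancestors of c6: {c10, c4, c5, c6, c8}.
Ancestors of c7: {c10, c4, c5, c7}.
Common ancestors: {c10, c4, c5}.
Among these, c4 is not an ancestor of any other common ancestor — it is the merge base.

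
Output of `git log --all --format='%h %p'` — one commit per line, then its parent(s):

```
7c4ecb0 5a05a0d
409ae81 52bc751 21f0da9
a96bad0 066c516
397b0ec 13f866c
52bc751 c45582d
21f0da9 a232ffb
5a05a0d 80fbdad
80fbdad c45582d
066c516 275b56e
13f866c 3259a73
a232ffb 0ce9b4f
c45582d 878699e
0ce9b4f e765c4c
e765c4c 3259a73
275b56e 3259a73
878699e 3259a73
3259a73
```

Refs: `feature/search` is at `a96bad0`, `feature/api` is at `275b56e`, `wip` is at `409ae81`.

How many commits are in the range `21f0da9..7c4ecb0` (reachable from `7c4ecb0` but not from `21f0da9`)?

Reachable from 7c4ecb0: {3259a73, 5a05a0d, 7c4ecb0, 80fbdad, 878699e, c45582d}.
Reachable from 21f0da9: {0ce9b4f, 21f0da9, 3259a73, a232ffb, e765c4c}.
In 7c4ecb0's history but not 21f0da9's: {5a05a0d, 7c4ecb0, 80fbdad, 878699e, c45582d} — 5 commits.

5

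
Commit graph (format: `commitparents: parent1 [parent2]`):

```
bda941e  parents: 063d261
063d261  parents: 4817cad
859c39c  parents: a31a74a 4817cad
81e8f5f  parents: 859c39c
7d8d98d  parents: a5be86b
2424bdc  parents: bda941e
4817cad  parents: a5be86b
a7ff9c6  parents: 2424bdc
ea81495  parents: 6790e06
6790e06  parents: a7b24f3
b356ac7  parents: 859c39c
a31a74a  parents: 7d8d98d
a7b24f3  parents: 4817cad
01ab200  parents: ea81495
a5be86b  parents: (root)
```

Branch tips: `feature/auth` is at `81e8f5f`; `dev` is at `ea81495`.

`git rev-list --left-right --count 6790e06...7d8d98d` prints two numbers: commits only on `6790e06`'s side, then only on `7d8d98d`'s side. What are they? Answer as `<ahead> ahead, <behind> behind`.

3 ahead, 1 behind

Reachable from 6790e06: {4817cad, 6790e06, a5be86b, a7b24f3}.
Reachable from 7d8d98d: {7d8d98d, a5be86b}.
Only in 6790e06's history (ahead): {4817cad, 6790e06, a7b24f3} — 3.
Only in 7d8d98d's history (behind): {7d8d98d} — 1.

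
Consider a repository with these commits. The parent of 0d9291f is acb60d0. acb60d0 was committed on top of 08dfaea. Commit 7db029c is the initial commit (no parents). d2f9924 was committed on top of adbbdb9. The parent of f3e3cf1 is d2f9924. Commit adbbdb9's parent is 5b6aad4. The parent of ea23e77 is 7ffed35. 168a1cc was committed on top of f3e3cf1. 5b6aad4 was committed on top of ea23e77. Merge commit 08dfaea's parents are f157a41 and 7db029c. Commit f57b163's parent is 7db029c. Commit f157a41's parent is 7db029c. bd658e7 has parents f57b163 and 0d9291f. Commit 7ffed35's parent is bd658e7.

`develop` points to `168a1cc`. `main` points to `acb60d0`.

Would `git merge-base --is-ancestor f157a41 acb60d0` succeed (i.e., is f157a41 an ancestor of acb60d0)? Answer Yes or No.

Yes

Ancestors of acb60d0 (commits reachable by following parents): {08dfaea, 7db029c, acb60d0, f157a41}.
f157a41 is in that set, so it is an ancestor of acb60d0.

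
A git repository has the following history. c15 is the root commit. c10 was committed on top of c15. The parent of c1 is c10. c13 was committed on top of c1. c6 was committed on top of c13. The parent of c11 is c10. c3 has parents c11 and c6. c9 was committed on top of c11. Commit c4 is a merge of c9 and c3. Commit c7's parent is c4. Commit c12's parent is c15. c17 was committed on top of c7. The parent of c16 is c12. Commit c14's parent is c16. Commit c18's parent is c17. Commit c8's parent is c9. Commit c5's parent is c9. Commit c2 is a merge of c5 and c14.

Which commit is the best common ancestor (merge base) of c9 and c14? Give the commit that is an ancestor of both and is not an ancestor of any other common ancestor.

c15

Ancestors of c9: {c10, c11, c15, c9}.
Ancestors of c14: {c12, c14, c15, c16}.
Common ancestors: {c15}.
The only common ancestor is c15, so it is the merge base.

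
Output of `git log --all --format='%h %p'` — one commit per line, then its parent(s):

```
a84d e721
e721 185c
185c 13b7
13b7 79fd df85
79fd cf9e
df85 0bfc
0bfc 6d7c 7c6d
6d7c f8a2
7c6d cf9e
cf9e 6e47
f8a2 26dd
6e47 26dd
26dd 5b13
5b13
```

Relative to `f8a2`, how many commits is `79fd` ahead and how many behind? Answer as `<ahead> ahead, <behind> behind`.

3 ahead, 1 behind

Reachable from 79fd: {26dd, 5b13, 6e47, 79fd, cf9e}.
Reachable from f8a2: {26dd, 5b13, f8a2}.
Only in 79fd's history (ahead): {6e47, 79fd, cf9e} — 3.
Only in f8a2's history (behind): {f8a2} — 1.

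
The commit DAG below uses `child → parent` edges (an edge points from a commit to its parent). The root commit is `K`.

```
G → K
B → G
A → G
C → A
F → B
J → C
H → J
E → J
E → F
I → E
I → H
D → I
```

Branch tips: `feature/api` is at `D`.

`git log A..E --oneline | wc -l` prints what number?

Reachable from E: {A, B, C, E, F, G, J, K}.
Reachable from A: {A, G, K}.
In E's history but not A's: {B, C, E, F, J} — 5 commits.

5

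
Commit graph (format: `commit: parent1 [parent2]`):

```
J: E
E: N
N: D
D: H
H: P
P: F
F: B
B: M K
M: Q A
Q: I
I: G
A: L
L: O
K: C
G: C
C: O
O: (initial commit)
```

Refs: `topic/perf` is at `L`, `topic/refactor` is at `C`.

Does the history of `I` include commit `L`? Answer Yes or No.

No

Ancestors of I: {C, G, I, O}.
L is not in that set, so it is not an ancestor of I.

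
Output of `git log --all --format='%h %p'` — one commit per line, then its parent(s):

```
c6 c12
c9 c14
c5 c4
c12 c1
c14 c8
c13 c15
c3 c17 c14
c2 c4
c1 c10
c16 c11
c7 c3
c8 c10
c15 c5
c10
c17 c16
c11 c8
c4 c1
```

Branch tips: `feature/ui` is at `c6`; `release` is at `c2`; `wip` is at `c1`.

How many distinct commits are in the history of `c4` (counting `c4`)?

Walking parent pointers from c4: reachable set = {c1, c10, c4}.
That is 3 commits.

3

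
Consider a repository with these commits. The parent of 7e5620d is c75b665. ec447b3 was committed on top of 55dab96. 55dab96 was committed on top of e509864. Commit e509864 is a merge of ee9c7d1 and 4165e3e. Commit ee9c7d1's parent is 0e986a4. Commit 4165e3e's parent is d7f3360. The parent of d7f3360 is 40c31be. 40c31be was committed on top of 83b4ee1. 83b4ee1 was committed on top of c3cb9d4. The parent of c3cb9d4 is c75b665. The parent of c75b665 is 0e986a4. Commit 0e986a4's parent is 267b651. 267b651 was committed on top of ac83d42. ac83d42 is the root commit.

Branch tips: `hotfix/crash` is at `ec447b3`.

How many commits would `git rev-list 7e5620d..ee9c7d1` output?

Reachable from ee9c7d1: {0e986a4, 267b651, ac83d42, ee9c7d1}.
Reachable from 7e5620d: {0e986a4, 267b651, 7e5620d, ac83d42, c75b665}.
In ee9c7d1's history but not 7e5620d's: {ee9c7d1} — 1 commit.

1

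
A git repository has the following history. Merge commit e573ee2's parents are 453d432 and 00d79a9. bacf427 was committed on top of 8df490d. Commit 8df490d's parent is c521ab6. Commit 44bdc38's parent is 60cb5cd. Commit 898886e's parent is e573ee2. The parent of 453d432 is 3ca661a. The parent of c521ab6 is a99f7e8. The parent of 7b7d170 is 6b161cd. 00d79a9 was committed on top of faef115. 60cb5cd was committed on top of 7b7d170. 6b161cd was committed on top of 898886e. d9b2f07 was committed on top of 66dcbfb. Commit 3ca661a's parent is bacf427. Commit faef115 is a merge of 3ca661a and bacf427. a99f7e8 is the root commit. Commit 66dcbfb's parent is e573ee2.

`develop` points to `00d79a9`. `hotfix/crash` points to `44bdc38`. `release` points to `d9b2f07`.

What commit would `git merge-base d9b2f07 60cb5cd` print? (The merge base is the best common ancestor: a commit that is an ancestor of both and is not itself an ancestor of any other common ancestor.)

Ancestors of d9b2f07: {00d79a9, 3ca661a, 453d432, 66dcbfb, 8df490d, a99f7e8, bacf427, c521ab6, d9b2f07, e573ee2, faef115}.
Ancestors of 60cb5cd: {00d79a9, 3ca661a, 453d432, 60cb5cd, 6b161cd, 7b7d170, 898886e, 8df490d, a99f7e8, bacf427, c521ab6, e573ee2, faef115}.
Common ancestors: {00d79a9, 3ca661a, 453d432, 8df490d, a99f7e8, bacf427, c521ab6, e573ee2, faef115}.
Among these, e573ee2 is not an ancestor of any other common ancestor — it is the merge base.

e573ee2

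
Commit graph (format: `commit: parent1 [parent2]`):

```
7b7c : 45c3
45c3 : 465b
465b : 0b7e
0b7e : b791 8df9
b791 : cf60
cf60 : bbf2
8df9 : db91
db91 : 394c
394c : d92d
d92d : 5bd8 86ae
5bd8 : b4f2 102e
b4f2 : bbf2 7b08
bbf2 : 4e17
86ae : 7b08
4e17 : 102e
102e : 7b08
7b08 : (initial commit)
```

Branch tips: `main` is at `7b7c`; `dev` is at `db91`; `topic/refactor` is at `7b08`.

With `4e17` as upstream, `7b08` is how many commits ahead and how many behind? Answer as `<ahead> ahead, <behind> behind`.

0 ahead, 2 behind

Reachable from 7b08: {7b08}.
Reachable from 4e17: {102e, 4e17, 7b08}.
Only in 7b08's history (ahead): {} — 0.
Only in 4e17's history (behind): {102e, 4e17} — 2.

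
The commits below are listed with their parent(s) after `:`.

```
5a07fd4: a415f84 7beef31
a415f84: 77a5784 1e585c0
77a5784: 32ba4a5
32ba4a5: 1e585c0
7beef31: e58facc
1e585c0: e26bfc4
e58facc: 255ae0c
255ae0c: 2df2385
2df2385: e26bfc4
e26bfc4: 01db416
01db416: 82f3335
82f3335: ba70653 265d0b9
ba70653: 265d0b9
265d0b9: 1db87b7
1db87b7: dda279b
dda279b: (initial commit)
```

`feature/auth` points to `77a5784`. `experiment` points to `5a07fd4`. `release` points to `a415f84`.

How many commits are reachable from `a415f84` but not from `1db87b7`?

9

Reachable from a415f84: {01db416, 1db87b7, 1e585c0, 265d0b9, 32ba4a5, 77a5784, 82f3335, a415f84, ba70653, dda279b, e26bfc4}.
Reachable from 1db87b7: {1db87b7, dda279b}.
In a415f84's history but not 1db87b7's: {01db416, 1e585c0, 265d0b9, 32ba4a5, 77a5784, 82f3335, a415f84, ba70653, e26bfc4} — 9 commits.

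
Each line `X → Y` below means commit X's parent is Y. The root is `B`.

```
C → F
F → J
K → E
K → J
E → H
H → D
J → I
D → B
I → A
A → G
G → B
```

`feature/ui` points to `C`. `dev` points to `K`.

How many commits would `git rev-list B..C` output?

6

Reachable from C: {A, B, C, F, G, I, J}.
Reachable from B: {B}.
In C's history but not B's: {A, C, F, G, I, J} — 6 commits.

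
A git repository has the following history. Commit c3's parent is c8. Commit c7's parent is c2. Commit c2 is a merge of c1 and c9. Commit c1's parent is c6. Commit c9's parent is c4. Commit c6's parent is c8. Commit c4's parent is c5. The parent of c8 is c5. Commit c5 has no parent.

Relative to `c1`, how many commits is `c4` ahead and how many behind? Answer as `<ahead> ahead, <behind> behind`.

Reachable from c4: {c4, c5}.
Reachable from c1: {c1, c5, c6, c8}.
Only in c4's history (ahead): {c4} — 1.
Only in c1's history (behind): {c1, c6, c8} — 3.

1 ahead, 3 behind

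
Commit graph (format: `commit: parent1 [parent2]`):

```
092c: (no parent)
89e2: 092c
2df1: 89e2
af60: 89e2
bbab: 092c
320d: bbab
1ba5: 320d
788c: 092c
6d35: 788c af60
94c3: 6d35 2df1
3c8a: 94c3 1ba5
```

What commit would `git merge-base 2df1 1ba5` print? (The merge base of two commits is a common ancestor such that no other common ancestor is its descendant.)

Ancestors of 2df1: {092c, 2df1, 89e2}.
Ancestors of 1ba5: {092c, 1ba5, 320d, bbab}.
Common ancestors: {092c}.
The only common ancestor is 092c, so it is the merge base.

092c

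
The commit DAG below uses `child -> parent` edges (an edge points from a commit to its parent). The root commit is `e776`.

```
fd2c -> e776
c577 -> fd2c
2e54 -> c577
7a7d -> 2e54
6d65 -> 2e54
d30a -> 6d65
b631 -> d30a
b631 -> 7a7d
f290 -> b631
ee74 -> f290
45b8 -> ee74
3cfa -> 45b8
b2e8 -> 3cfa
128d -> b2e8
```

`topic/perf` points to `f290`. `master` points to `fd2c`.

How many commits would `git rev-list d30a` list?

6

Walking parent pointers from d30a: reachable set = {2e54, 6d65, c577, d30a, e776, fd2c}.
That is 6 commits.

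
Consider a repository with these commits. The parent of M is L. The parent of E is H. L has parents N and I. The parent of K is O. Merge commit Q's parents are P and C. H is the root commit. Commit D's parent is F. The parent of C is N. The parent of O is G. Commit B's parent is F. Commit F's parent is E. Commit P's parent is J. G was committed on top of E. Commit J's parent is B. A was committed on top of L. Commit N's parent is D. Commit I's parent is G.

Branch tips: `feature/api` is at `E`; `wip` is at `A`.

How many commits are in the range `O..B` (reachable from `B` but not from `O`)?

2

Reachable from B: {B, E, F, H}.
Reachable from O: {E, G, H, O}.
In B's history but not O's: {B, F} — 2 commits.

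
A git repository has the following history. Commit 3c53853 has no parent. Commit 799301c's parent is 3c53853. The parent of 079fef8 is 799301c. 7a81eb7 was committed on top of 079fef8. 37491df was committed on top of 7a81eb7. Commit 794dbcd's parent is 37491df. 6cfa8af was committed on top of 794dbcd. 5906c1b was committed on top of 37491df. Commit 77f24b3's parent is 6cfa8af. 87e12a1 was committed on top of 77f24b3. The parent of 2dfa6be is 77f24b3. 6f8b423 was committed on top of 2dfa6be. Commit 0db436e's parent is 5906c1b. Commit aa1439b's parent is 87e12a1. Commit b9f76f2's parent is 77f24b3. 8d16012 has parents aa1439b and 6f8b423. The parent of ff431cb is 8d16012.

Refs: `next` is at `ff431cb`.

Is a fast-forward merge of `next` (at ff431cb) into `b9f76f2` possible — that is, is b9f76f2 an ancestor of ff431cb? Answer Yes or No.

No

A fast-forward from b9f76f2 to ff431cb is possible iff b9f76f2 is an ancestor of ff431cb.
Ancestors of ff431cb: {079fef8, 2dfa6be, 37491df, 3c53853, 6cfa8af, 6f8b423, 77f24b3, 794dbcd, 799301c, 7a81eb7, 87e12a1, 8d16012, aa1439b, ff431cb}.
b9f76f2 is not among them, so fast-forward is not possible.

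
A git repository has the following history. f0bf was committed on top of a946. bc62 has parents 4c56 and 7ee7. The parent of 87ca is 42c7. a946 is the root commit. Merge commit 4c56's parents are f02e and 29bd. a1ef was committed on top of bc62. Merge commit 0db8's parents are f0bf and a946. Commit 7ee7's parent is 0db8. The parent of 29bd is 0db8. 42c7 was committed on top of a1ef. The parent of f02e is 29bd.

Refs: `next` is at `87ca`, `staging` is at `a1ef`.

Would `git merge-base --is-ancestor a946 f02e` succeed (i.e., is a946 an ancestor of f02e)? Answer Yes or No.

Yes

Ancestors of f02e (commits reachable by following parents): {0db8, 29bd, a946, f02e, f0bf}.
a946 is in that set, so it is an ancestor of f02e.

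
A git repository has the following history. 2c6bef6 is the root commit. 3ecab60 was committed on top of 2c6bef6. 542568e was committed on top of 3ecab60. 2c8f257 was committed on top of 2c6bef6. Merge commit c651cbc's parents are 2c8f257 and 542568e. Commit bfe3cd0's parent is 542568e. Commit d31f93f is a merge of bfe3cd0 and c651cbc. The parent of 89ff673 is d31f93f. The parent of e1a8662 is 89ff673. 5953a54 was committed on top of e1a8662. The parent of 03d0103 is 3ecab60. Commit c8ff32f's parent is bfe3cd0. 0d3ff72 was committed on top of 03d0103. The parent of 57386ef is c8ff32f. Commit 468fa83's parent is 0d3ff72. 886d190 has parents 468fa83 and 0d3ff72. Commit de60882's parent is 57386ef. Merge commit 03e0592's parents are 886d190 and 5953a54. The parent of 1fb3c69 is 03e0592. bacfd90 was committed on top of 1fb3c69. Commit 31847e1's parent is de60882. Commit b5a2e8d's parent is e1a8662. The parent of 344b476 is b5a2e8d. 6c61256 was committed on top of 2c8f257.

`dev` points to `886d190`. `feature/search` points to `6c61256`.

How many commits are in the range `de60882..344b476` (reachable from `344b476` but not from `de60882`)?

7

Reachable from 344b476: {2c6bef6, 2c8f257, 344b476, 3ecab60, 542568e, 89ff673, b5a2e8d, bfe3cd0, c651cbc, d31f93f, e1a8662}.
Reachable from de60882: {2c6bef6, 3ecab60, 542568e, 57386ef, bfe3cd0, c8ff32f, de60882}.
In 344b476's history but not de60882's: {2c8f257, 344b476, 89ff673, b5a2e8d, c651cbc, d31f93f, e1a8662} — 7 commits.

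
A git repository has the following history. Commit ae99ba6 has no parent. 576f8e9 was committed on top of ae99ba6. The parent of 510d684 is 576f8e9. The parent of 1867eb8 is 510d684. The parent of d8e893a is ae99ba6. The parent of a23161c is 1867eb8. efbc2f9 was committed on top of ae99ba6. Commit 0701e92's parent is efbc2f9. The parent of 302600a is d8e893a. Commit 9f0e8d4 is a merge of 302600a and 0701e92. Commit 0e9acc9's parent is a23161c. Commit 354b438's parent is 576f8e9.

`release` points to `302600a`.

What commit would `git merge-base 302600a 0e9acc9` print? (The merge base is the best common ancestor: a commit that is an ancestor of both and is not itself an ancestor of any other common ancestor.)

Ancestors of 302600a: {302600a, ae99ba6, d8e893a}.
Ancestors of 0e9acc9: {0e9acc9, 1867eb8, 510d684, 576f8e9, a23161c, ae99ba6}.
Common ancestors: {ae99ba6}.
The only common ancestor is ae99ba6, so it is the merge base.

ae99ba6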